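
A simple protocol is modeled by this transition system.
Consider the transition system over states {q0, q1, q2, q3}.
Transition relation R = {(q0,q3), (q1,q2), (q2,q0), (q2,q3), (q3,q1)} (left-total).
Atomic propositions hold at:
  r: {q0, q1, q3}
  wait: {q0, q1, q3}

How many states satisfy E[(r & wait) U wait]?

3

Sat(r & wait) = {q0, q1, q3}
E[(r & wait) U wait]: least fixpoint, start Z0 = Sat(wait) = {q0, q1, q3}, add states in Sat(r & wait) with some successor in Z. Already a fixed point.
Sat(E[(r & wait) U wait]) = {q0, q1, q3}
|Sat(E[(r & wait) U wait])| = |{q0, q1, q3}| = 3.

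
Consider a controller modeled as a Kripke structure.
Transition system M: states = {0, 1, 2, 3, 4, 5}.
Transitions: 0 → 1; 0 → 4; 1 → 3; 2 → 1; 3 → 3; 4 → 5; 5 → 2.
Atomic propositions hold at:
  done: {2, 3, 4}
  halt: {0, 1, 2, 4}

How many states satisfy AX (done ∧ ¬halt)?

Sat(¬halt) = {3, 5}
Sat(done ∧ ¬halt) = {3}
Sat(AX (done ∧ ¬halt)) = {s : every successor in {3}} = {1, 3}
|Sat(AX (done ∧ ¬halt))| = |{1, 3}| = 2.

2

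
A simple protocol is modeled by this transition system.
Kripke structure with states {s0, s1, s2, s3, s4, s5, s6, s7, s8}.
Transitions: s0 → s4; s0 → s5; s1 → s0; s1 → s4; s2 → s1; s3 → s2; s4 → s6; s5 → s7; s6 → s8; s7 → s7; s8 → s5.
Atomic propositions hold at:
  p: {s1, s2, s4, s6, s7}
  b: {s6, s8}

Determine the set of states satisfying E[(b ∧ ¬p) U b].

{s6, s8}

Sat(¬p) = {s0, s3, s5, s8}
Sat(b ∧ ¬p) = {s8}
E[(b ∧ ¬p) U b]: least fixpoint, start Z0 = Sat(b) = {s6, s8}, add states in Sat(b ∧ ¬p) with some successor in Z. Already a fixed point.
Sat(E[(b ∧ ¬p) U b]) = {s6, s8}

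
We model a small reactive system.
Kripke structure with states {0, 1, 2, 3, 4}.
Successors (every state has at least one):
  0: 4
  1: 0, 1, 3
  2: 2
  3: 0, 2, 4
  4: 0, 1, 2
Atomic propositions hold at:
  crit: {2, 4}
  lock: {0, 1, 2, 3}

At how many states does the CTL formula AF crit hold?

4

AF crit: least fixpoint, start Z0 = {2, 4}, add states with every successor in Z. Z1 = {0, 2, 4}; Z2 = {0, 2, 3, 4}; fixed.
Sat(AF crit) = {0, 2, 3, 4}
|Sat(AF crit)| = |{0, 2, 3, 4}| = 4.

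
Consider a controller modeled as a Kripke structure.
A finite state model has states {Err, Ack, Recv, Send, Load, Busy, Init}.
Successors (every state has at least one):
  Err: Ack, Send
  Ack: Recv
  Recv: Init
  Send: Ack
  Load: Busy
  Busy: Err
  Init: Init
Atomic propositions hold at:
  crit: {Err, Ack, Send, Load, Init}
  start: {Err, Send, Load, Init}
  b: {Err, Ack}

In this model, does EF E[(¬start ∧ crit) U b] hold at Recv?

Sat(¬start) = {Ack, Recv, Busy}
Sat(¬start ∧ crit) = {Ack}
E[(¬start ∧ crit) U b]: least fixpoint, start Z0 = Sat(b) = {Err, Ack}, add states in Sat(¬start ∧ crit) with some successor in Z. Already a fixed point.
Sat(E[(¬start ∧ crit) U b]) = {Err, Ack}
EF E[(¬start ∧ crit) U b]: least fixpoint, start Z0 = {Err, Ack}, add states with some successor in Z. Z1 = {Err, Ack, Send, Busy}; Z2 = {Err, Ack, Send, Load, Busy}; fixed.
Sat(EF E[(¬start ∧ crit) U b]) = {Err, Ack, Send, Load, Busy}
Recv ∉ Sat(EF E[(¬start ∧ crit) U b]) = {Err, Ack, Send, Load, Busy}, so the formula does not hold at Recv.

No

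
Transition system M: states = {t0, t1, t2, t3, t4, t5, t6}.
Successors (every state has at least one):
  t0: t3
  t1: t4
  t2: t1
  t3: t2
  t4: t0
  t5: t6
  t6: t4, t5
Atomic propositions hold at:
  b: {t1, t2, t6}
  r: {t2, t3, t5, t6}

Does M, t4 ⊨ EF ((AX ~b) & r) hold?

Sat(~b) = {t0, t3, t4, t5}
Sat(AX ~b) = {s : every successor in {t0, t3, t4, t5}} = {t0, t1, t4, t6}
Sat((AX ~b) & r) = {t6}
EF ((AX ~b) & r): least fixpoint, start Z0 = {t6}, add states with some successor in Z. Z1 = {t5, t6}; fixed.
Sat(EF ((AX ~b) & r)) = {t5, t6}
t4 ∉ Sat(EF ((AX ~b) & r)) = {t5, t6}, so the formula does not hold at t4.

No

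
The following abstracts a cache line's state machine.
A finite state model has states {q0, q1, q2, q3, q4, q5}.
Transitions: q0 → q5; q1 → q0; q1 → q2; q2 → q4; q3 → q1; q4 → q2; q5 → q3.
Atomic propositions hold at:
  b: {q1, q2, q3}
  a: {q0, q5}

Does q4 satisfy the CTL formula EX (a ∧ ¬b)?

Sat(¬b) = {q0, q4, q5}
Sat(a ∧ ¬b) = {q0, q5}
Sat(EX (a ∧ ¬b)) = {s : some successor in {q0, q5}} = {q0, q1}
q4 ∉ Sat(EX (a ∧ ¬b)) = {q0, q1}, so the formula does not hold at q4.

No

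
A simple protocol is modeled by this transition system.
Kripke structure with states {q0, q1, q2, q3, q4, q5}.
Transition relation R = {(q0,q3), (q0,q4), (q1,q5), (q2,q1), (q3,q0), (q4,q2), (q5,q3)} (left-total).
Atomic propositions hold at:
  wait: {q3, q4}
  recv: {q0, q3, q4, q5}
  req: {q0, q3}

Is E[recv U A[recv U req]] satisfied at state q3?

Yes

A[recv U req]: least fixpoint, start Z0 = Sat(req) = {q0, q3}, add states in Sat(recv) with every successor in Z. Z1 = {q0, q3, q5}; fixed.
Sat(A[recv U req]) = {q0, q3, q5}
E[recv U A[recv U req]]: least fixpoint, start Z0 = Sat(A[recv U req]) = {q0, q3, q5}, add states in Sat(recv) with some successor in Z. Already a fixed point.
Sat(E[recv U A[recv U req]]) = {q0, q3, q5}
q3 ∈ Sat(E[recv U A[recv U req]]) = {q0, q3, q5}, so the formula holds at q3.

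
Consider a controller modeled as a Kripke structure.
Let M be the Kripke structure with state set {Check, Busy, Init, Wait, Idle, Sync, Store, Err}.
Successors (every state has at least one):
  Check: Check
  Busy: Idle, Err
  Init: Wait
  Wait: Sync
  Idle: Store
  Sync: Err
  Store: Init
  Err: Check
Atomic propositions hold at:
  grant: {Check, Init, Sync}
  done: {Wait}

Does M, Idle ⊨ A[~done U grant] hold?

Yes

Sat(~done) = {Check, Busy, Init, Idle, Sync, Store, Err}
A[~done U grant]: least fixpoint, start Z0 = Sat(grant) = {Check, Init, Sync}, add states in Sat(~done) with every successor in Z. Z1 = {Check, Init, Sync, Store, Err}; Z2 = {Check, Init, Idle, Sync, Store, Err}; Z3 = {Check, Busy, Init, Idle, Sync, Store, Err}; fixed.
Sat(A[~done U grant]) = {Check, Busy, Init, Idle, Sync, Store, Err}
Idle ∈ Sat(A[~done U grant]) = {Check, Busy, Init, Idle, Sync, Store, Err}, so the formula holds at Idle.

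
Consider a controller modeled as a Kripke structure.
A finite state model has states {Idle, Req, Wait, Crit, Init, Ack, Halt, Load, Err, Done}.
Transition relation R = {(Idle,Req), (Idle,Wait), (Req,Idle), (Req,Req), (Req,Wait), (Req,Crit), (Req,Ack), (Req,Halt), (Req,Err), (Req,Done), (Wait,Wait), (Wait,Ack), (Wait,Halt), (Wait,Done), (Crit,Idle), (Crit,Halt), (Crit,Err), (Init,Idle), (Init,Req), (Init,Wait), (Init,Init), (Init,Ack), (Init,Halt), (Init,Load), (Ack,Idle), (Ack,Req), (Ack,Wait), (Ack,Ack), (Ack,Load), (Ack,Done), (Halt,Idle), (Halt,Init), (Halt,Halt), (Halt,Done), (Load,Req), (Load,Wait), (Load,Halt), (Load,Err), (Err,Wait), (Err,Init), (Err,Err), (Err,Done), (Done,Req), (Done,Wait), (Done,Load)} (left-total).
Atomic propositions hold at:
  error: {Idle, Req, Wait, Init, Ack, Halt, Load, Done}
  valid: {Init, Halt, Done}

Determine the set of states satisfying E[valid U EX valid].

Sat(EX valid) = {s : some successor in {Init, Halt, Done}} = {Req, Wait, Crit, Init, Ack, Halt, Load, Err}
E[valid U EX valid]: least fixpoint, start Z0 = Sat(EX valid) = {Req, Wait, Crit, Init, Ack, Halt, Load, Err}, add states in Sat(valid) with some successor in Z. Z1 = {Req, Wait, Crit, Init, Ack, Halt, Load, Err, Done}; fixed.
Sat(E[valid U EX valid]) = {Req, Wait, Crit, Init, Ack, Halt, Load, Err, Done}

{Req, Wait, Crit, Init, Ack, Halt, Load, Err, Done}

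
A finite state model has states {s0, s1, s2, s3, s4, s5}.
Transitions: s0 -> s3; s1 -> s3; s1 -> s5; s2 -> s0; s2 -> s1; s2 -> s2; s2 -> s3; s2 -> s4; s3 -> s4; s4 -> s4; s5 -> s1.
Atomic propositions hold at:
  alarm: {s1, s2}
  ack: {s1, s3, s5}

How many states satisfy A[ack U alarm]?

3

A[ack U alarm]: least fixpoint, start Z0 = Sat(alarm) = {s1, s2}, add states in Sat(ack) with every successor in Z. Z1 = {s1, s2, s5}; fixed.
Sat(A[ack U alarm]) = {s1, s2, s5}
|Sat(A[ack U alarm])| = |{s1, s2, s5}| = 3.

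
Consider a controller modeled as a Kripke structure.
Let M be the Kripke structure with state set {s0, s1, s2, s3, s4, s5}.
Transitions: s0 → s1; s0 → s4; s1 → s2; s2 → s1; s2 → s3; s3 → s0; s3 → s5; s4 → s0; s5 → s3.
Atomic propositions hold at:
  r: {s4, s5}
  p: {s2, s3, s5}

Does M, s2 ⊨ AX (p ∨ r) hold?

No

Sat(p ∨ r) = {s2, s3, s4, s5}
Sat(AX (p ∨ r)) = {s : every successor in {s2, s3, s4, s5}} = {s1, s5}
s2 ∉ Sat(AX (p ∨ r)) = {s1, s5}, so the formula does not hold at s2.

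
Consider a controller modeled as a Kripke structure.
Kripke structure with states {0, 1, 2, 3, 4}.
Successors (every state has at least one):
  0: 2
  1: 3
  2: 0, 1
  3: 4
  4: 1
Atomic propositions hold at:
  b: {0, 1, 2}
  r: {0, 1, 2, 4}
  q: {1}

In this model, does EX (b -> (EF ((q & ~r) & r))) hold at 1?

Sat(~r) = {3}
Sat(q & ~r) = ∅
Sat((q & ~r) & r) = ∅
EF ((q & ~r) & r): least fixpoint, start Z0 = ∅, add states with some successor in Z. Already a fixed point.
Sat(EF ((q & ~r) & r)) = ∅
Sat(b -> (EF ((q & ~r) & r))) = {3, 4}
Sat(EX (b -> (EF ((q & ~r) & r)))) = {s : some successor in {3, 4}} = {1, 3}
1 ∈ Sat(EX (b -> (EF ((q & ~r) & r)))) = {1, 3}, so the formula holds at 1.

Yes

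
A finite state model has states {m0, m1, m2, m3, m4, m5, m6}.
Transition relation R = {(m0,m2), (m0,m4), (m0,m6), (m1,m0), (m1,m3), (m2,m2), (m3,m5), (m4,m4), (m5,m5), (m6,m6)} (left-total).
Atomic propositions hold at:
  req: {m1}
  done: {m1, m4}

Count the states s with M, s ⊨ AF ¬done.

Sat(¬done) = {m0, m2, m3, m5, m6}
AF ¬done: least fixpoint, start Z0 = {m0, m2, m3, m5, m6}, add states with every successor in Z. Z1 = {m0, m1, m2, m3, m5, m6}; fixed.
Sat(AF ¬done) = {m0, m1, m2, m3, m5, m6}
|Sat(AF ¬done)| = |{m0, m1, m2, m3, m5, m6}| = 6.

6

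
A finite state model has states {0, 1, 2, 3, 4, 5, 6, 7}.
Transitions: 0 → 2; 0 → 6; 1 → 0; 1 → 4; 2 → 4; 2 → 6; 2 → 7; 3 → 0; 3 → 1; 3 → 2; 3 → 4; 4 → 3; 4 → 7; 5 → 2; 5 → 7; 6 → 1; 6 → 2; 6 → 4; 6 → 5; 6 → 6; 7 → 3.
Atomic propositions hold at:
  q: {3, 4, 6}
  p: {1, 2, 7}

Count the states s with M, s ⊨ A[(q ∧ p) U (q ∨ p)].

Sat(q ∧ p) = ∅
Sat(q ∨ p) = {1, 2, 3, 4, 6, 7}
A[(q ∧ p) U (q ∨ p)]: least fixpoint, start Z0 = Sat((q ∨ p)) = {1, 2, 3, 4, 6, 7}, add states in Sat(q ∧ p) with every successor in Z. Already a fixed point.
Sat(A[(q ∧ p) U (q ∨ p)]) = {1, 2, 3, 4, 6, 7}
|Sat(A[(q ∧ p) U (q ∨ p)])| = |{1, 2, 3, 4, 6, 7}| = 6.

6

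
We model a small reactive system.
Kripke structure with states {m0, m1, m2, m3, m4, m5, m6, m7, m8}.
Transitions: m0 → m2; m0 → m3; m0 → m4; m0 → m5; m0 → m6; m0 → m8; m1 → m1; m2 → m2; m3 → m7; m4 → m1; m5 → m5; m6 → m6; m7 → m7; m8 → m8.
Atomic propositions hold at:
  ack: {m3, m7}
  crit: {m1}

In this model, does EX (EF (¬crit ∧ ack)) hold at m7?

Sat(¬crit) = {m0, m2, m3, m4, m5, m6, m7, m8}
Sat(¬crit ∧ ack) = {m3, m7}
EF (¬crit ∧ ack): least fixpoint, start Z0 = {m3, m7}, add states with some successor in Z. Z1 = {m0, m3, m7}; fixed.
Sat(EF (¬crit ∧ ack)) = {m0, m3, m7}
Sat(EX (EF (¬crit ∧ ack))) = {s : some successor in {m0, m3, m7}} = {m0, m3, m7}
m7 ∈ Sat(EX (EF (¬crit ∧ ack))) = {m0, m3, m7}, so the formula holds at m7.

Yes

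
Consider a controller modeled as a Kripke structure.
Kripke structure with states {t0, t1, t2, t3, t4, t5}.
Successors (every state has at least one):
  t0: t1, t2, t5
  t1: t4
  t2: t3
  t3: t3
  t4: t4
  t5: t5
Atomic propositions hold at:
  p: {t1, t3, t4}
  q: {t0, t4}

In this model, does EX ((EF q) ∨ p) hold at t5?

EF q: least fixpoint, start Z0 = {t0, t4}, add states with some successor in Z. Z1 = {t0, t1, t4}; fixed.
Sat(EF q) = {t0, t1, t4}
Sat((EF q) ∨ p) = {t0, t1, t3, t4}
Sat(EX ((EF q) ∨ p)) = {s : some successor in {t0, t1, t3, t4}} = {t0, t1, t2, t3, t4}
t5 ∉ Sat(EX ((EF q) ∨ p)) = {t0, t1, t2, t3, t4}, so the formula does not hold at t5.

No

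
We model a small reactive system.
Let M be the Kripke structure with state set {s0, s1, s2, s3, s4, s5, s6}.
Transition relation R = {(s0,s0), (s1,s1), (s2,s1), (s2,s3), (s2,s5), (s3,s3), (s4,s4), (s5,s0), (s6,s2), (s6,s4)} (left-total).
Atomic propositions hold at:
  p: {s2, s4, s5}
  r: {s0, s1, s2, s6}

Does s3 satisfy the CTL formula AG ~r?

Yes

Sat(~r) = {s3, s4, s5}
AG ~r: greatest fixpoint, start Z0 = {s3, s4, s5}, keep only states in Sat with every successor in Z. Z1 = {s3, s4}; fixed.
Sat(AG ~r) = {s3, s4}
s3 ∈ Sat(AG ~r) = {s3, s4}, so the formula holds at s3.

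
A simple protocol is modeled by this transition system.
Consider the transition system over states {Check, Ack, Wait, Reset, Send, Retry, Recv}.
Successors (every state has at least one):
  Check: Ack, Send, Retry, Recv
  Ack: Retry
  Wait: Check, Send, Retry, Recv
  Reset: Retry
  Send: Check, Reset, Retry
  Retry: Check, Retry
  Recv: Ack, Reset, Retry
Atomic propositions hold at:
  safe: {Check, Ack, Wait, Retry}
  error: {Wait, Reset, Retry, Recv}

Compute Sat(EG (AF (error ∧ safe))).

{Ack, Wait, Reset, Retry, Recv}

Sat(error ∧ safe) = {Wait, Retry}
AF (error ∧ safe): least fixpoint, start Z0 = {Wait, Retry}, add states with every successor in Z. Z1 = {Ack, Wait, Reset, Retry}; Z2 = {Ack, Wait, Reset, Retry, Recv}; fixed.
Sat(AF (error ∧ safe)) = {Ack, Wait, Reset, Retry, Recv}
EG (AF (error ∧ safe)): greatest fixpoint, start Z0 = {Ack, Wait, Reset, Retry, Recv}, keep only states in Sat with some successor in Z. Already a fixed point.
Sat(EG (AF (error ∧ safe))) = {Ack, Wait, Reset, Retry, Recv}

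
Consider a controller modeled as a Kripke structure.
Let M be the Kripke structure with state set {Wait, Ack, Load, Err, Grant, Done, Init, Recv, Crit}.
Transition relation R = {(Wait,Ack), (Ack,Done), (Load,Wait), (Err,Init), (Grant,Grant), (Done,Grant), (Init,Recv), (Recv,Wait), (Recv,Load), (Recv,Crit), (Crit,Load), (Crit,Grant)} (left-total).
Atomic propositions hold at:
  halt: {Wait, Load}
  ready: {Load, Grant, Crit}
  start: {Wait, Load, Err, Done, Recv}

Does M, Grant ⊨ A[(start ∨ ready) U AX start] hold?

No

Sat(start ∨ ready) = {Wait, Load, Err, Grant, Done, Recv, Crit}
Sat(AX start) = {s : every successor in {Wait, Load, Err, Done, Recv}} = {Ack, Load, Init}
A[(start ∨ ready) U AX start]: least fixpoint, start Z0 = Sat(AX start) = {Ack, Load, Init}, add states in Sat(start ∨ ready) with every successor in Z. Z1 = {Wait, Ack, Load, Err, Init}; fixed.
Sat(A[(start ∨ ready) U AX start]) = {Wait, Ack, Load, Err, Init}
Grant ∉ Sat(A[(start ∨ ready) U AX start]) = {Wait, Ack, Load, Err, Init}, so the formula does not hold at Grant.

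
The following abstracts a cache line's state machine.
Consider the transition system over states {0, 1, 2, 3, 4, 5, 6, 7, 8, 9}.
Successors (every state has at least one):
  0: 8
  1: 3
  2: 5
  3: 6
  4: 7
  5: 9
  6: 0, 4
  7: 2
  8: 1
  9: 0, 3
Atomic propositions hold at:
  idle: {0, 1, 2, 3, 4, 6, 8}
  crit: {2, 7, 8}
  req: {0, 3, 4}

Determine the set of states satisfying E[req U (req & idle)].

Sat(req & idle) = {0, 3, 4}
E[req U (req & idle)]: least fixpoint, start Z0 = Sat((req & idle)) = {0, 3, 4}, add states in Sat(req) with some successor in Z. Already a fixed point.
Sat(E[req U (req & idle)]) = {0, 3, 4}

{0, 3, 4}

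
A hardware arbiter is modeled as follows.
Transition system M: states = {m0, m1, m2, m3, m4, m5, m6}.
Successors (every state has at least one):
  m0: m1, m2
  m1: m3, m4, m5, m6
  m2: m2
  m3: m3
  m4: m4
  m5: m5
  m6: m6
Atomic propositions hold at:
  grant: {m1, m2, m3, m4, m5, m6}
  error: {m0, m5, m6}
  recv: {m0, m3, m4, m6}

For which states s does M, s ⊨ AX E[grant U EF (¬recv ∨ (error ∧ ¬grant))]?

{m0, m2, m5}

Sat(¬recv) = {m1, m2, m5}
Sat(¬grant) = {m0}
Sat(error ∧ ¬grant) = {m0}
Sat(¬recv ∨ (error ∧ ¬grant)) = {m0, m1, m2, m5}
EF (¬recv ∨ (error ∧ ¬grant)): least fixpoint, start Z0 = {m0, m1, m2, m5}, add states with some successor in Z. Already a fixed point.
Sat(EF (¬recv ∨ (error ∧ ¬grant))) = {m0, m1, m2, m5}
E[grant U EF (¬recv ∨ (error ∧ ¬grant))]: least fixpoint, start Z0 = Sat(EF (¬recv ∨ (error ∧ ¬grant))) = {m0, m1, m2, m5}, add states in Sat(grant) with some successor in Z. Already a fixed point.
Sat(E[grant U EF (¬recv ∨ (error ∧ ¬grant))]) = {m0, m1, m2, m5}
Sat(AX E[grant U EF (¬recv ∨ (error ∧ ¬grant))]) = {s : every successor in {m0, m1, m2, m5}} = {m0, m2, m5}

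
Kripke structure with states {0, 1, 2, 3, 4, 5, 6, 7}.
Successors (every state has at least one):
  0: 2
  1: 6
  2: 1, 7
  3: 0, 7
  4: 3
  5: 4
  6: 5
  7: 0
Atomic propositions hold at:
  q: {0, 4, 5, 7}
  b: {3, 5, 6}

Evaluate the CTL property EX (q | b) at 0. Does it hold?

No

Sat(q | b) = {0, 3, 4, 5, 6, 7}
Sat(EX (q | b)) = {s : some successor in {0, 3, 4, 5, 6, 7}} = {1, 2, 3, 4, 5, 6, 7}
0 ∉ Sat(EX (q | b)) = {1, 2, 3, 4, 5, 6, 7}, so the formula does not hold at 0.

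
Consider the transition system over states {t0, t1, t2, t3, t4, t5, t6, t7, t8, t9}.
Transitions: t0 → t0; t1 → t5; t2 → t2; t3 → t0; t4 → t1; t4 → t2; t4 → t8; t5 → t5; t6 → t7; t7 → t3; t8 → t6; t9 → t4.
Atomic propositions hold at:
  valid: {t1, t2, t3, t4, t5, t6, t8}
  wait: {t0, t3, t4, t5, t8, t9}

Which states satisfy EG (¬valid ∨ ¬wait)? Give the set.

{t0, t2}

Sat(¬valid) = {t0, t7, t9}
Sat(¬wait) = {t1, t2, t6, t7}
Sat(¬valid ∨ ¬wait) = {t0, t1, t2, t6, t7, t9}
EG (¬valid ∨ ¬wait): greatest fixpoint, start Z0 = {t0, t1, t2, t6, t7, t9}, keep only states in Sat with some successor in Z. Z1 = {t0, t2, t6}; Z2 = {t0, t2}; fixed.
Sat(EG (¬valid ∨ ¬wait)) = {t0, t2}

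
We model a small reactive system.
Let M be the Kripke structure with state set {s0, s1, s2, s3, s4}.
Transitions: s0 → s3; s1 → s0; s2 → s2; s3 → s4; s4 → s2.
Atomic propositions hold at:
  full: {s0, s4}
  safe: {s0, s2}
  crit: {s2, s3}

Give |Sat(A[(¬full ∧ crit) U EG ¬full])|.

Sat(¬full) = {s1, s2, s3}
Sat(¬full ∧ crit) = {s2, s3}
EG ¬full: greatest fixpoint, start Z0 = {s1, s2, s3}, keep only states in Sat with some successor in Z. Z1 = {s2}; fixed.
Sat(EG ¬full) = {s2}
A[(¬full ∧ crit) U EG ¬full]: least fixpoint, start Z0 = Sat(EG ¬full) = {s2}, add states in Sat(¬full ∧ crit) with every successor in Z. Already a fixed point.
Sat(A[(¬full ∧ crit) U EG ¬full]) = {s2}
|Sat(A[(¬full ∧ crit) U EG ¬full])| = |{s2}| = 1.

1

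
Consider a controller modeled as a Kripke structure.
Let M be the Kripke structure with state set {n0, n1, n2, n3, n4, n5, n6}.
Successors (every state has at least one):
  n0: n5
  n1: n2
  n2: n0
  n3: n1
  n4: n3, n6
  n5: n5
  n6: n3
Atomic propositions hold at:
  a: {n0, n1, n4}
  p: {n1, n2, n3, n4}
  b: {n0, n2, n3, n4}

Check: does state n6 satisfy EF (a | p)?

Yes

Sat(a | p) = {n0, n1, n2, n3, n4}
EF (a | p): least fixpoint, start Z0 = {n0, n1, n2, n3, n4}, add states with some successor in Z. Z1 = {n0, n1, n2, n3, n4, n6}; fixed.
Sat(EF (a | p)) = {n0, n1, n2, n3, n4, n6}
n6 ∈ Sat(EF (a | p)) = {n0, n1, n2, n3, n4, n6}, so the formula holds at n6.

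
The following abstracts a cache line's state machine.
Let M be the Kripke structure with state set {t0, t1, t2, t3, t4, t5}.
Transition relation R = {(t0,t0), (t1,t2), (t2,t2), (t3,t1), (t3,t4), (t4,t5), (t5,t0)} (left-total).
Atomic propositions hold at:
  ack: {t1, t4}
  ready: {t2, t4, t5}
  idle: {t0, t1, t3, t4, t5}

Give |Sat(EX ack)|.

Sat(EX ack) = {s : some successor in {t1, t4}} = {t3}
|Sat(EX ack)| = |{t3}| = 1.

1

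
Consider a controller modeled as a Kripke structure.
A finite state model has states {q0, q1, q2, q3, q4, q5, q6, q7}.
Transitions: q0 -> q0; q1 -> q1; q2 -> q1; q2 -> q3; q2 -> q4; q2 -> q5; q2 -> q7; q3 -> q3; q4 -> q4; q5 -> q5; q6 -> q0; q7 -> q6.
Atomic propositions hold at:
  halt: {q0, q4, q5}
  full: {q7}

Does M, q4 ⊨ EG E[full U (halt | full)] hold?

Sat(halt | full) = {q0, q4, q5, q7}
E[full U (halt | full)]: least fixpoint, start Z0 = Sat((halt | full)) = {q0, q4, q5, q7}, add states in Sat(full) with some successor in Z. Already a fixed point.
Sat(E[full U (halt | full)]) = {q0, q4, q5, q7}
EG E[full U (halt | full)]: greatest fixpoint, start Z0 = {q0, q4, q5, q7}, keep only states in Sat with some successor in Z. Z1 = {q0, q4, q5}; fixed.
Sat(EG E[full U (halt | full)]) = {q0, q4, q5}
q4 ∈ Sat(EG E[full U (halt | full)]) = {q0, q4, q5}, so the formula holds at q4.

Yes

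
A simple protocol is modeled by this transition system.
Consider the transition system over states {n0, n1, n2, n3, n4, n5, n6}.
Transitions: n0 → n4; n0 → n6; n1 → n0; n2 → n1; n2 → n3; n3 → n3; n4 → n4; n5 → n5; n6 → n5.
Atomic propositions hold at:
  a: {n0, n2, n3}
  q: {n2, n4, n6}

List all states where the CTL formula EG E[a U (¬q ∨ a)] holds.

{n2, n3, n5}

Sat(¬q) = {n0, n1, n3, n5}
Sat(¬q ∨ a) = {n0, n1, n2, n3, n5}
E[a U (¬q ∨ a)]: least fixpoint, start Z0 = Sat((¬q ∨ a)) = {n0, n1, n2, n3, n5}, add states in Sat(a) with some successor in Z. Already a fixed point.
Sat(E[a U (¬q ∨ a)]) = {n0, n1, n2, n3, n5}
EG E[a U (¬q ∨ a)]: greatest fixpoint, start Z0 = {n0, n1, n2, n3, n5}, keep only states in Sat with some successor in Z. Z1 = {n1, n2, n3, n5}; Z2 = {n2, n3, n5}; fixed.
Sat(EG E[a U (¬q ∨ a)]) = {n2, n3, n5}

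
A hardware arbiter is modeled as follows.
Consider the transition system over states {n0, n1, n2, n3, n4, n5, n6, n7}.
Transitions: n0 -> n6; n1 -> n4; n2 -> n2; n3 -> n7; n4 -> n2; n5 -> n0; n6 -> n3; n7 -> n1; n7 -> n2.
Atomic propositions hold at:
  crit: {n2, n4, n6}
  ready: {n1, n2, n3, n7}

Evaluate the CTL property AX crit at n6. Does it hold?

No

Sat(AX crit) = {s : every successor in {n2, n4, n6}} = {n0, n1, n2, n4}
n6 ∉ Sat(AX crit) = {n0, n1, n2, n4}, so the formula does not hold at n6.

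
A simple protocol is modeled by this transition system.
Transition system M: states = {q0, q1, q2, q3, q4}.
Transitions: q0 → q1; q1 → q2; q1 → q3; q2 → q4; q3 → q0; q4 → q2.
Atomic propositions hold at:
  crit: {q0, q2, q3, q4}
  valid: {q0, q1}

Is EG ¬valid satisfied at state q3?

Sat(¬valid) = {q2, q3, q4}
EG ¬valid: greatest fixpoint, start Z0 = {q2, q3, q4}, keep only states in Sat with some successor in Z. Z1 = {q2, q4}; fixed.
Sat(EG ¬valid) = {q2, q4}
q3 ∉ Sat(EG ¬valid) = {q2, q4}, so the formula does not hold at q3.

No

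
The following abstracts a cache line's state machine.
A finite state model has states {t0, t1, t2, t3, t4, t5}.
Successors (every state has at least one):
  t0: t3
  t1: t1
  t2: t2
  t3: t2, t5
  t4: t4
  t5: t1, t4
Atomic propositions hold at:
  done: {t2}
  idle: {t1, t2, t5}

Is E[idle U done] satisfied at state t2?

Yes

E[idle U done]: least fixpoint, start Z0 = Sat(done) = {t2}, add states in Sat(idle) with some successor in Z. Already a fixed point.
Sat(E[idle U done]) = {t2}
t2 ∈ Sat(E[idle U done]) = {t2}, so the formula holds at t2.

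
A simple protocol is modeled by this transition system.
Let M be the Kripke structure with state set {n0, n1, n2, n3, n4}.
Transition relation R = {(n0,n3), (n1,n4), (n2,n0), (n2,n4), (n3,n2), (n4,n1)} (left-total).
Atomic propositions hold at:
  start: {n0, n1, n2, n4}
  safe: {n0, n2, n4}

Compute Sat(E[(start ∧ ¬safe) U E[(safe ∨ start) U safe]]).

{n0, n1, n2, n4}

Sat(¬safe) = {n1, n3}
Sat(start ∧ ¬safe) = {n1}
Sat(safe ∨ start) = {n0, n1, n2, n4}
E[(safe ∨ start) U safe]: least fixpoint, start Z0 = Sat(safe) = {n0, n2, n4}, add states in Sat(safe ∨ start) with some successor in Z. Z1 = {n0, n1, n2, n4}; fixed.
Sat(E[(safe ∨ start) U safe]) = {n0, n1, n2, n4}
E[(start ∧ ¬safe) U E[(safe ∨ start) U safe]]: least fixpoint, start Z0 = Sat(E[(safe ∨ start) U safe]) = {n0, n1, n2, n4}, add states in Sat(start ∧ ¬safe) with some successor in Z. Already a fixed point.
Sat(E[(start ∧ ¬safe) U E[(safe ∨ start) U safe]]) = {n0, n1, n2, n4}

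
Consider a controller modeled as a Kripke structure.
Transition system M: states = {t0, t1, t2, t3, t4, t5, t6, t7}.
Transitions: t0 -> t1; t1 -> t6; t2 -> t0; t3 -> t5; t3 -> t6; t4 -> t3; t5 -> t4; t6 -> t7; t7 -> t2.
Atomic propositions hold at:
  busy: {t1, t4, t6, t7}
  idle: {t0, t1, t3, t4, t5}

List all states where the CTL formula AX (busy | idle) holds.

Sat(busy | idle) = {t0, t1, t3, t4, t5, t6, t7}
Sat(AX (busy | idle)) = {s : every successor in {t0, t1, t3, t4, t5, t6, t7}} = {t0, t1, t2, t3, t4, t5, t6}

{t0, t1, t2, t3, t4, t5, t6}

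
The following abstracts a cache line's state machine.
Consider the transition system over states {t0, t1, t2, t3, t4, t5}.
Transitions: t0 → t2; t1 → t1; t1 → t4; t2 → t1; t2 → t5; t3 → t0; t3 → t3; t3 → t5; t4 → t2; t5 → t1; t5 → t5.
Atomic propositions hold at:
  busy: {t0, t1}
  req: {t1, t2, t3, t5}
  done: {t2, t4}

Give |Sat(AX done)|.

Sat(AX done) = {s : every successor in {t2, t4}} = {t0, t4}
|Sat(AX done)| = |{t0, t4}| = 2.

2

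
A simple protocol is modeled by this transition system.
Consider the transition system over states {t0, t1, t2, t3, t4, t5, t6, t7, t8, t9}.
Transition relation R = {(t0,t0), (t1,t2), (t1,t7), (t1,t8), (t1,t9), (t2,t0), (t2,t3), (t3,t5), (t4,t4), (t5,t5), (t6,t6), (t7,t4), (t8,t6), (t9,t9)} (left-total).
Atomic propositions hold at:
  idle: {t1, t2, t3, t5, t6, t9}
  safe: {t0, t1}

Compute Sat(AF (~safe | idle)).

{t1, t2, t3, t4, t5, t6, t7, t8, t9}

Sat(~safe) = {t2, t3, t4, t5, t6, t7, t8, t9}
Sat(~safe | idle) = {t1, t2, t3, t4, t5, t6, t7, t8, t9}
AF (~safe | idle): least fixpoint, start Z0 = {t1, t2, t3, t4, t5, t6, t7, t8, t9}, add states with every successor in Z. Already a fixed point.
Sat(AF (~safe | idle)) = {t1, t2, t3, t4, t5, t6, t7, t8, t9}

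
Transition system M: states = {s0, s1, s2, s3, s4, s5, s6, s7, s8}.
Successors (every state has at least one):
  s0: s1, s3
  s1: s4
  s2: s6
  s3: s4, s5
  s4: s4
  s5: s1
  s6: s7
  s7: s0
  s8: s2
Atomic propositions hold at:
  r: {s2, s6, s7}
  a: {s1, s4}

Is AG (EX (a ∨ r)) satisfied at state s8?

No

Sat(a ∨ r) = {s1, s2, s4, s6, s7}
Sat(EX (a ∨ r)) = {s : some successor in {s1, s2, s4, s6, s7}} = {s0, s1, s2, s3, s4, s5, s6, s8}
AG (EX (a ∨ r)): greatest fixpoint, start Z0 = {s0, s1, s2, s3, s4, s5, s6, s8}, keep only states in Sat with every successor in Z. Z1 = {s0, s1, s2, s3, s4, s5, s8}; Z2 = {s0, s1, s3, s4, s5, s8}; Z3 = {s0, s1, s3, s4, s5}; fixed.
Sat(AG (EX (a ∨ r))) = {s0, s1, s3, s4, s5}
s8 ∉ Sat(AG (EX (a ∨ r))) = {s0, s1, s3, s4, s5}, so the formula does not hold at s8.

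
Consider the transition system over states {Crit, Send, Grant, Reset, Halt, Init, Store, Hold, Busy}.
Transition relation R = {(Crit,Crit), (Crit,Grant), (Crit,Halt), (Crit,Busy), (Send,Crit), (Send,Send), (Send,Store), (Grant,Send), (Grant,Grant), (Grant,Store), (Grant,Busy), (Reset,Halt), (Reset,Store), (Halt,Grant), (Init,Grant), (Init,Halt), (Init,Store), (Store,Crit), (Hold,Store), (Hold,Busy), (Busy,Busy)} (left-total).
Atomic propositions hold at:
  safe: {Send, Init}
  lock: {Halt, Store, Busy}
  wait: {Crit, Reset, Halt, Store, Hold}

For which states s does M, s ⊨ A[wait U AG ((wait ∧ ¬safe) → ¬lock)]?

Sat(¬safe) = {Crit, Grant, Reset, Halt, Store, Hold, Busy}
Sat(wait ∧ ¬safe) = {Crit, Reset, Halt, Store, Hold}
Sat(¬lock) = {Crit, Send, Grant, Reset, Init, Hold}
Sat((wait ∧ ¬safe) → ¬lock) = {Crit, Send, Grant, Reset, Init, Hold, Busy}
AG ((wait ∧ ¬safe) → ¬lock): greatest fixpoint, start Z0 = {Crit, Send, Grant, Reset, Init, Hold, Busy}, keep only states in Sat with every successor in Z. Z1 = {Busy}; fixed.
Sat(AG ((wait ∧ ¬safe) → ¬lock)) = {Busy}
A[wait U AG ((wait ∧ ¬safe) → ¬lock)]: least fixpoint, start Z0 = Sat(AG ((wait ∧ ¬safe) → ¬lock)) = {Busy}, add states in Sat(wait) with every successor in Z. Already a fixed point.
Sat(A[wait U AG ((wait ∧ ¬safe) → ¬lock)]) = {Busy}

{Busy}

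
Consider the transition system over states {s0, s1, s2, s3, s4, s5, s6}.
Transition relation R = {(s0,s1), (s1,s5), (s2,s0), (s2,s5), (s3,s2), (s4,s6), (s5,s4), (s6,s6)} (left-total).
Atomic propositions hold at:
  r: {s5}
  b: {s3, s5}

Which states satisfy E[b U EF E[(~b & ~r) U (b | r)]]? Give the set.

{s0, s1, s2, s3, s5}

Sat(~b) = {s0, s1, s2, s4, s6}
Sat(~r) = {s0, s1, s2, s3, s4, s6}
Sat(~b & ~r) = {s0, s1, s2, s4, s6}
Sat(b | r) = {s3, s5}
E[(~b & ~r) U (b | r)]: least fixpoint, start Z0 = Sat((b | r)) = {s3, s5}, add states in Sat(~b & ~r) with some successor in Z. Z1 = {s1, s2, s3, s5}; Z2 = {s0, s1, s2, s3, s5}; fixed.
Sat(E[(~b & ~r) U (b | r)]) = {s0, s1, s2, s3, s5}
EF E[(~b & ~r) U (b | r)]: least fixpoint, start Z0 = {s0, s1, s2, s3, s5}, add states with some successor in Z. Already a fixed point.
Sat(EF E[(~b & ~r) U (b | r)]) = {s0, s1, s2, s3, s5}
E[b U EF E[(~b & ~r) U (b | r)]]: least fixpoint, start Z0 = Sat(EF E[(~b & ~r) U (b | r)]) = {s0, s1, s2, s3, s5}, add states in Sat(b) with some successor in Z. Already a fixed point.
Sat(E[b U EF E[(~b & ~r) U (b | r)]]) = {s0, s1, s2, s3, s5}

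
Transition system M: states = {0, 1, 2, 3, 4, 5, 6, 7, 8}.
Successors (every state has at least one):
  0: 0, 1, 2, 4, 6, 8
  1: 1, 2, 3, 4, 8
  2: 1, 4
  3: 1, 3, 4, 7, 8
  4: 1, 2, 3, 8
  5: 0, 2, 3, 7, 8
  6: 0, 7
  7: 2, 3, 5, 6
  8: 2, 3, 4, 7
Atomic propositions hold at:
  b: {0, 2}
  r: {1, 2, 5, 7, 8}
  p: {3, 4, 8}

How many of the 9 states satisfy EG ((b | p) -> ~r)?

Sat(b | p) = {0, 2, 3, 4, 8}
Sat(~r) = {0, 3, 4, 6}
Sat((b | p) -> ~r) = {0, 1, 3, 4, 5, 6, 7}
EG ((b | p) -> ~r): greatest fixpoint, start Z0 = {0, 1, 3, 4, 5, 6, 7}, keep only states in Sat with some successor in Z. Already a fixed point.
Sat(EG ((b | p) -> ~r)) = {0, 1, 3, 4, 5, 6, 7}
|Sat(EG ((b | p) -> ~r))| = |{0, 1, 3, 4, 5, 6, 7}| = 7.

7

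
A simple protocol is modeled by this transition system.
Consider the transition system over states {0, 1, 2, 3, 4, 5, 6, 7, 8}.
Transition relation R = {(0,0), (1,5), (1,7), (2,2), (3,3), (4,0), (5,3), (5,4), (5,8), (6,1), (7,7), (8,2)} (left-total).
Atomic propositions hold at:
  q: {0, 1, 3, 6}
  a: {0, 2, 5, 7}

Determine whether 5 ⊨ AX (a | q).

No

Sat(a | q) = {0, 1, 2, 3, 5, 6, 7}
Sat(AX (a | q)) = {s : every successor in {0, 1, 2, 3, 5, 6, 7}} = {0, 1, 2, 3, 4, 6, 7, 8}
5 ∉ Sat(AX (a | q)) = {0, 1, 2, 3, 4, 6, 7, 8}, so the formula does not hold at 5.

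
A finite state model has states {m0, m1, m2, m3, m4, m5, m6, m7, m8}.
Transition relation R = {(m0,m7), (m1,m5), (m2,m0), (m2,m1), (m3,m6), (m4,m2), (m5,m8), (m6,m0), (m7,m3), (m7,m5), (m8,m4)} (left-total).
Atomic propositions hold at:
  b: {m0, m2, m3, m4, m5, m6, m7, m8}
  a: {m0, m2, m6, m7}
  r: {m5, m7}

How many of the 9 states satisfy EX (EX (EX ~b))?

1

Sat(~b) = {m1}
Sat(EX ~b) = {s : some successor in {m1}} = {m2}
Sat(EX (EX ~b)) = {s : some successor in {m2}} = {m4}
Sat(EX (EX (EX ~b))) = {s : some successor in {m4}} = {m8}
|Sat(EX (EX (EX ~b)))| = |{m8}| = 1.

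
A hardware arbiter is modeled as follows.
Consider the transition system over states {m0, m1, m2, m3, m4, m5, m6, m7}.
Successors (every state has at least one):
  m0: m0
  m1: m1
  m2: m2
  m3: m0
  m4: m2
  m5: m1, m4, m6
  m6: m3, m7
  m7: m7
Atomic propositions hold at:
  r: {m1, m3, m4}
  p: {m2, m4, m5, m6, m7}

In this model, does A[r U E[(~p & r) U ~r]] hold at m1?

No

Sat(~p) = {m0, m1, m3}
Sat(~p & r) = {m1, m3}
Sat(~r) = {m0, m2, m5, m6, m7}
E[(~p & r) U ~r]: least fixpoint, start Z0 = Sat(~r) = {m0, m2, m5, m6, m7}, add states in Sat(~p & r) with some successor in Z. Z1 = {m0, m2, m3, m5, m6, m7}; fixed.
Sat(E[(~p & r) U ~r]) = {m0, m2, m3, m5, m6, m7}
A[r U E[(~p & r) U ~r]]: least fixpoint, start Z0 = Sat(E[(~p & r) U ~r]) = {m0, m2, m3, m5, m6, m7}, add states in Sat(r) with every successor in Z. Z1 = {m0, m2, m3, m4, m5, m6, m7}; fixed.
Sat(A[r U E[(~p & r) U ~r]]) = {m0, m2, m3, m4, m5, m6, m7}
m1 ∉ Sat(A[r U E[(~p & r) U ~r]]) = {m0, m2, m3, m4, m5, m6, m7}, so the formula does not hold at m1.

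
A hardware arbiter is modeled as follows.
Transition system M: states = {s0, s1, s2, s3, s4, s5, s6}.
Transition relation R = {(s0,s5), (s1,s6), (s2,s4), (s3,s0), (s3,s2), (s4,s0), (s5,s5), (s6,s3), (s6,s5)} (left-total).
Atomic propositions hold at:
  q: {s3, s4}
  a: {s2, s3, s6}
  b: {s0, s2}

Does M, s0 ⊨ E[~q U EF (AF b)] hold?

Sat(~q) = {s0, s1, s2, s5, s6}
AF b: least fixpoint, start Z0 = {s0, s2}, add states with every successor in Z. Z1 = {s0, s2, s3, s4}; fixed.
Sat(AF b) = {s0, s2, s3, s4}
EF (AF b): least fixpoint, start Z0 = {s0, s2, s3, s4}, add states with some successor in Z. Z1 = {s0, s2, s3, s4, s6}; Z2 = {s0, s1, s2, s3, s4, s6}; fixed.
Sat(EF (AF b)) = {s0, s1, s2, s3, s4, s6}
E[~q U EF (AF b)]: least fixpoint, start Z0 = Sat(EF (AF b)) = {s0, s1, s2, s3, s4, s6}, add states in Sat(~q) with some successor in Z. Already a fixed point.
Sat(E[~q U EF (AF b)]) = {s0, s1, s2, s3, s4, s6}
s0 ∈ Sat(E[~q U EF (AF b)]) = {s0, s1, s2, s3, s4, s6}, so the formula holds at s0.

Yes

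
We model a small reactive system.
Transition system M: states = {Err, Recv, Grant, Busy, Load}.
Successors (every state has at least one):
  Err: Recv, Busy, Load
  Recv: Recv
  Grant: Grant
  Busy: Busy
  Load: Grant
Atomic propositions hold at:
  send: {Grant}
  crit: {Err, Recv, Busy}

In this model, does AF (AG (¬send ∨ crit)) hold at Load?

Sat(¬send) = {Err, Recv, Busy, Load}
Sat(¬send ∨ crit) = {Err, Recv, Busy, Load}
AG (¬send ∨ crit): greatest fixpoint, start Z0 = {Err, Recv, Busy, Load}, keep only states in Sat with every successor in Z. Z1 = {Err, Recv, Busy}; Z2 = {Recv, Busy}; fixed.
Sat(AG (¬send ∨ crit)) = {Recv, Busy}
AF (AG (¬send ∨ crit)): least fixpoint, start Z0 = {Recv, Busy}, add states with every successor in Z. Already a fixed point.
Sat(AF (AG (¬send ∨ crit))) = {Recv, Busy}
Load ∉ Sat(AF (AG (¬send ∨ crit))) = {Recv, Busy}, so the formula does not hold at Load.

No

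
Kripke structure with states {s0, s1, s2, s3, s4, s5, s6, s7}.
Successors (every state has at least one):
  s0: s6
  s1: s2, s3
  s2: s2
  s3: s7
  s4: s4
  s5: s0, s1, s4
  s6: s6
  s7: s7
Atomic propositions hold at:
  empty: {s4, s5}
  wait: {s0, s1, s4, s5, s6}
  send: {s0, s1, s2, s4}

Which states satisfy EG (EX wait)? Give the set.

{s0, s4, s5, s6}

Sat(EX wait) = {s : some successor in {s0, s1, s4, s5, s6}} = {s0, s4, s5, s6}
EG (EX wait): greatest fixpoint, start Z0 = {s0, s4, s5, s6}, keep only states in Sat with some successor in Z. Already a fixed point.
Sat(EG (EX wait)) = {s0, s4, s5, s6}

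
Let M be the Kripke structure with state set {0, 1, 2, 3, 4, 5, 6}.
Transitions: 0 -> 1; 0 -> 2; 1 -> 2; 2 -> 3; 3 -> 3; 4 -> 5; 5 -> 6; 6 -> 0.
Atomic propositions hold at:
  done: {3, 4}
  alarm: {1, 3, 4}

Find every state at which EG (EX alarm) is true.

Sat(EX alarm) = {s : some successor in {1, 3, 4}} = {0, 2, 3}
EG (EX alarm): greatest fixpoint, start Z0 = {0, 2, 3}, keep only states in Sat with some successor in Z. Already a fixed point.
Sat(EG (EX alarm)) = {0, 2, 3}

{0, 2, 3}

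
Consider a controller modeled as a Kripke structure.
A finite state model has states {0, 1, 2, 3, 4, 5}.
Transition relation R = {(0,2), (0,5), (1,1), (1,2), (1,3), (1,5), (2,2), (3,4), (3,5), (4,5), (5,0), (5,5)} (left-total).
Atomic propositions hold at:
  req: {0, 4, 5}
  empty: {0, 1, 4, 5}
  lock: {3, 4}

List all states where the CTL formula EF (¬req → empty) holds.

{0, 1, 3, 4, 5}

Sat(¬req) = {1, 2, 3}
Sat(¬req → empty) = {0, 1, 4, 5}
EF (¬req → empty): least fixpoint, start Z0 = {0, 1, 4, 5}, add states with some successor in Z. Z1 = {0, 1, 3, 4, 5}; fixed.
Sat(EF (¬req → empty)) = {0, 1, 3, 4, 5}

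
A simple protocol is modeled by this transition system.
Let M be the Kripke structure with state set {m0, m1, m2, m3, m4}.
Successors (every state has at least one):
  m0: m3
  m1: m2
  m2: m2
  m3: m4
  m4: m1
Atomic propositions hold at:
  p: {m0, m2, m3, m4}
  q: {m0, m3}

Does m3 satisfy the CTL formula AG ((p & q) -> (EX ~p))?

Sat(p & q) = {m0, m3}
Sat(~p) = {m1}
Sat(EX ~p) = {s : some successor in {m1}} = {m4}
Sat((p & q) -> (EX ~p)) = {m1, m2, m4}
AG ((p & q) -> (EX ~p)): greatest fixpoint, start Z0 = {m1, m2, m4}, keep only states in Sat with every successor in Z. Already a fixed point.
Sat(AG ((p & q) -> (EX ~p))) = {m1, m2, m4}
m3 ∉ Sat(AG ((p & q) -> (EX ~p))) = {m1, m2, m4}, so the formula does not hold at m3.

No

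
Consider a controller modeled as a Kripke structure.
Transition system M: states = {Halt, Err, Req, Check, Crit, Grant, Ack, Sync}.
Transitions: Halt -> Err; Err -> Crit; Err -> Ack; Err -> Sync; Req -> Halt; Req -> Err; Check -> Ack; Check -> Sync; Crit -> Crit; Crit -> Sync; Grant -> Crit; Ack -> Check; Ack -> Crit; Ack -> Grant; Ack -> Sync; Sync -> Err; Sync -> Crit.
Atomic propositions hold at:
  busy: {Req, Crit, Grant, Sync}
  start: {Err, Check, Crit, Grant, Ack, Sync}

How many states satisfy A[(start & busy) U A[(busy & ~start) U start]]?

Sat(start & busy) = {Crit, Grant, Sync}
Sat(~start) = {Halt, Req}
Sat(busy & ~start) = {Req}
A[(busy & ~start) U start]: least fixpoint, start Z0 = Sat(start) = {Err, Check, Crit, Grant, Ack, Sync}, add states in Sat(busy & ~start) with every successor in Z. Already a fixed point.
Sat(A[(busy & ~start) U start]) = {Err, Check, Crit, Grant, Ack, Sync}
A[(start & busy) U A[(busy & ~start) U start]]: least fixpoint, start Z0 = Sat(A[(busy & ~start) U start]) = {Err, Check, Crit, Grant, Ack, Sync}, add states in Sat(start & busy) with every successor in Z. Already a fixed point.
Sat(A[(start & busy) U A[(busy & ~start) U start]]) = {Err, Check, Crit, Grant, Ack, Sync}
|Sat(A[(start & busy) U A[(busy & ~start) U start]])| = |{Err, Check, Crit, Grant, Ack, Sync}| = 6.

6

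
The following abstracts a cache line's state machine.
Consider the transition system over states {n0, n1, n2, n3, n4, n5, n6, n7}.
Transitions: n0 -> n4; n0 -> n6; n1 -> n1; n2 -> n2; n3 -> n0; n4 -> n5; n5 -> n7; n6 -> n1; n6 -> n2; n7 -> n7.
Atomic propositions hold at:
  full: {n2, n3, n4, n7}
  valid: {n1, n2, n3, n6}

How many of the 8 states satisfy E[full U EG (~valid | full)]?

6

Sat(~valid) = {n0, n4, n5, n7}
Sat(~valid | full) = {n0, n2, n3, n4, n5, n7}
EG (~valid | full): greatest fixpoint, start Z0 = {n0, n2, n3, n4, n5, n7}, keep only states in Sat with some successor in Z. Already a fixed point.
Sat(EG (~valid | full)) = {n0, n2, n3, n4, n5, n7}
E[full U EG (~valid | full)]: least fixpoint, start Z0 = Sat(EG (~valid | full)) = {n0, n2, n3, n4, n5, n7}, add states in Sat(full) with some successor in Z. Already a fixed point.
Sat(E[full U EG (~valid | full)]) = {n0, n2, n3, n4, n5, n7}
|Sat(E[full U EG (~valid | full)])| = |{n0, n2, n3, n4, n5, n7}| = 6.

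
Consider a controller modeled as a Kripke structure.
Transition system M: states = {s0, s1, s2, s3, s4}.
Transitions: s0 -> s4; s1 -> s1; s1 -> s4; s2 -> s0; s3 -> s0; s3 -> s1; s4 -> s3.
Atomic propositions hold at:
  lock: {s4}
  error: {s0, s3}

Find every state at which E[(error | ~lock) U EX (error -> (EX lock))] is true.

{s0, s1, s2, s3}

Sat(~lock) = {s0, s1, s2, s3}
Sat(error | ~lock) = {s0, s1, s2, s3}
Sat(EX lock) = {s : some successor in {s4}} = {s0, s1}
Sat(error -> (EX lock)) = {s0, s1, s2, s4}
Sat(EX (error -> (EX lock))) = {s : some successor in {s0, s1, s2, s4}} = {s0, s1, s2, s3}
E[(error | ~lock) U EX (error -> (EX lock))]: least fixpoint, start Z0 = Sat(EX (error -> (EX lock))) = {s0, s1, s2, s3}, add states in Sat(error | ~lock) with some successor in Z. Already a fixed point.
Sat(E[(error | ~lock) U EX (error -> (EX lock))]) = {s0, s1, s2, s3}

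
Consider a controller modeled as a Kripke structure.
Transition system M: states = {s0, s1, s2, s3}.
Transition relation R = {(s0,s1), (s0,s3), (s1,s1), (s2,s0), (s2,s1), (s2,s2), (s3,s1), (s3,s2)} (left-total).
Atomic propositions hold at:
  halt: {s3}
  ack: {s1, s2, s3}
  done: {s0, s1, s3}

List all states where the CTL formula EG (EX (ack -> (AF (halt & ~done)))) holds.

Sat(~done) = {s2}
Sat(halt & ~done) = ∅
AF (halt & ~done): least fixpoint, start Z0 = ∅, add states with every successor in Z. Already a fixed point.
Sat(AF (halt & ~done)) = ∅
Sat(ack -> (AF (halt & ~done))) = {s0}
Sat(EX (ack -> (AF (halt & ~done)))) = {s : some successor in {s0}} = {s2}
EG (EX (ack -> (AF (halt & ~done)))): greatest fixpoint, start Z0 = {s2}, keep only states in Sat with some successor in Z. Already a fixed point.
Sat(EG (EX (ack -> (AF (halt & ~done))))) = {s2}

{s2}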